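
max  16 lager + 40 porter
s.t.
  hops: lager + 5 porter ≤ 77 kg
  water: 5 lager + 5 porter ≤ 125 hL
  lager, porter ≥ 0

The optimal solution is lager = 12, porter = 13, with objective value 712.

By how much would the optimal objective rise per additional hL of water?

At the optimum: hops uses 77 of 77 (binding); water uses 125 of 125 (binding).
Dual feasibility on the basic columns requires 1·y_hops + 5·y_water = 16, 5·y_hops + 5·y_water = 40.
This yields shadow prices y_hops = 6, y_water = 2.
Shadow price of water = 2.

2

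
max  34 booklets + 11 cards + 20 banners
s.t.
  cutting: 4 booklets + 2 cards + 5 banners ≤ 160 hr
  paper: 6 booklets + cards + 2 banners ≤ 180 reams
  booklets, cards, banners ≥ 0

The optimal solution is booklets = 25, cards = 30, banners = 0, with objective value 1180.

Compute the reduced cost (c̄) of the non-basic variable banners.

Both cutting and paper are binding at x*.
Dual feasibility on the basic columns requires 4·y_cutting + 6·y_paper = 34, 2·y_cutting + 1·y_paper = 11.
This yields shadow prices y_cutting = 4, y_paper = 3.
Reduced cost of banners: c₃ − yᵀa₃ = 20 − (4·5 + 3·2) = 20 − 26 = -6.

-6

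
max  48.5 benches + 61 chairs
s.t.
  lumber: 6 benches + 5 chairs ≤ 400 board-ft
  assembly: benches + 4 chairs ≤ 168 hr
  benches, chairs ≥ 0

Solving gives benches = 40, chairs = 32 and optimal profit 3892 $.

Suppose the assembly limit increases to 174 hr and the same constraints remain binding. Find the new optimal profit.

3931

Both lumber and assembly are binding at x*.
From A_Bᵀ y = c: 6·y_lumber + 1·y_assembly = 48.5; 5·y_lumber + 4·y_assembly = 61.
Solving: y_lumber = 7, y_assembly = 6.5.
Δz = y_assembly·Δb = 6.5 × (6) = 39, so new z* = 3892 + 39 = 3931.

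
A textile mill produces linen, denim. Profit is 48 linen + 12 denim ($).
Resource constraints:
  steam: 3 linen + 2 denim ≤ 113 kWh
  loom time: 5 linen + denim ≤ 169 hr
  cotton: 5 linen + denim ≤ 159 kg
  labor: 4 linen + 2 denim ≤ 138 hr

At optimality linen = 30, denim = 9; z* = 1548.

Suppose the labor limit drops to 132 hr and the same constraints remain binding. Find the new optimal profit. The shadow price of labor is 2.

1536

Δb = -6, so new z* = 1548 + (2)·(-6) = 1548 − 12 = 1536.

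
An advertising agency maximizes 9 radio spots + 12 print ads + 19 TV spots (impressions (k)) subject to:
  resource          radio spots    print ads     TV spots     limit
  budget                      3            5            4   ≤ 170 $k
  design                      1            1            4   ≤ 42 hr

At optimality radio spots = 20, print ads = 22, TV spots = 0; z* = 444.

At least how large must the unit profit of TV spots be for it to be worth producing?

Both budget and design are binding at x*.
From A_Bᵀ y = c: 3·y_budget + 1·y_design = 9; 5·y_budget + 1·y_design = 12.
Solving: y_budget = 1.5, y_design = 4.5.
TV spots enters the basis when its profit ≥ yᵀa₃ = 1.5·4 + 4.5·4 = 24.

24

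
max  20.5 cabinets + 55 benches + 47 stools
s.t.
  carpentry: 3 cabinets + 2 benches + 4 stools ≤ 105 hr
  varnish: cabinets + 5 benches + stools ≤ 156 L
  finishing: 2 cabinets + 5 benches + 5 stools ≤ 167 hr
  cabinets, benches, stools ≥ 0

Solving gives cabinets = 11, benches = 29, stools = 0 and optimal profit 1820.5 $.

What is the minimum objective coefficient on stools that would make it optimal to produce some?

Check each constraint at x*: carpentry 91/105 (slack 14); varnish 156/156 (tight); finishing 167/167 (tight).
By complementary slackness, y = 0 for the non-binding constraint.
Dual feasibility on the basic columns requires 1·y_varnish + 2·y_finishing = 20.5, 5·y_varnish + 5·y_finishing = 55.
Solving: y_varnish = 1.5, y_finishing = 9.5.
stools enters the basis when its profit ≥ yᵀa₃ = 1.5·1 + 9.5·5 = 49.

49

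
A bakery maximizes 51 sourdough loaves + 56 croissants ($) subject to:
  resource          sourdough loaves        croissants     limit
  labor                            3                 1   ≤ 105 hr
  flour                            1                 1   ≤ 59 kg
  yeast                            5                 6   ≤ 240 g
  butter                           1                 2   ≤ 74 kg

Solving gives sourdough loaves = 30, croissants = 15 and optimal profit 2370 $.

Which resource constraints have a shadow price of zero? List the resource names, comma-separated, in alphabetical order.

butter, flour

labor: 105/105 (binding)
flour: 45/59 (slack 14)
yeast: 240/240 (binding)
butter: 60/74 (slack 14)
By complementary slackness, a constraint with positive slack has shadow price 0 → butter, flour.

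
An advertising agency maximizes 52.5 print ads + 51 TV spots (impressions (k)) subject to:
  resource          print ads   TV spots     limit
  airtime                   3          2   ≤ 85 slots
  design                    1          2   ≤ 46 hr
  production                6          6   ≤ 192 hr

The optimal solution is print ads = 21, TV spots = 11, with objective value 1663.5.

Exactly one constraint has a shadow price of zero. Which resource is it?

design

airtime: 85/85 (binding)
design: 43/46 (slack 3)
production: 192/192 (binding)
By complementary slackness, a constraint with positive slack has shadow price 0 → design.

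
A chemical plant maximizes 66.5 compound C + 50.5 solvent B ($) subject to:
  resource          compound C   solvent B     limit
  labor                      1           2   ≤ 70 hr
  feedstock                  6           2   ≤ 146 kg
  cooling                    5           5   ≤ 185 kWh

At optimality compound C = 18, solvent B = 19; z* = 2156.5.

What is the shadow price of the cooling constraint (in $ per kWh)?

Binding: feedstock and cooling. Non-binding: labor (14 unused).
By complementary slackness, y = 0 for the non-binding constraint.
Dual feasibility on the basic columns requires 6·y_feedstock + 5·y_cooling = 66.5, 2·y_feedstock + 5·y_cooling = 50.5.
This yields shadow prices y_feedstock = 4, y_cooling = 8.5.
Shadow price of cooling = 8.5.

8.5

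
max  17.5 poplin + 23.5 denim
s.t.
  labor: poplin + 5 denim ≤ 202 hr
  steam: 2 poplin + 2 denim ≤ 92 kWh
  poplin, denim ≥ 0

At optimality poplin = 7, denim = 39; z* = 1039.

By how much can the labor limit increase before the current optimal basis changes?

Binding constraints: labor, steam. The basis is B = [[1,5],[2,2]] with det -8.
Per unit increase in labor, x* moves by d = (-0.25, 0.25).
The basis stays optimal until poplin reaches 0; allowable increase = 28 hr.

28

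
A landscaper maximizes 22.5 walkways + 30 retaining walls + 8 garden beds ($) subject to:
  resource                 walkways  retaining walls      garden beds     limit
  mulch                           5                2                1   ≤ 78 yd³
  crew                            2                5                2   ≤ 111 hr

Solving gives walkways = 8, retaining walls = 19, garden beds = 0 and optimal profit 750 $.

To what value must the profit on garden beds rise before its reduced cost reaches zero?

Check each constraint at x*: mulch 78/78 (tight); crew 111/111 (tight).
From A_Bᵀ y = c: 5·y_mulch + 2·y_crew = 22.5; 2·y_mulch + 5·y_crew = 30.
Solving: y_mulch = 2.5, y_crew = 5.
garden beds enters the basis when its profit ≥ yᵀa₃ = 2.5·1 + 5·2 = 12.5.

12.5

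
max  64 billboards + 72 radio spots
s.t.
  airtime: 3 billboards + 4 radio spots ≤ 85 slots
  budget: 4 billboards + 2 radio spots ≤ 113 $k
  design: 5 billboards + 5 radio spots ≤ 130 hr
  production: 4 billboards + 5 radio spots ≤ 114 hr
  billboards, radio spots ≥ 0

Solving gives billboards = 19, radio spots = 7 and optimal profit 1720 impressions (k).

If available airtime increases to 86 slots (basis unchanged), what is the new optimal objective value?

Binding: airtime and design. Non-binding: budget (23 unused), production (3 unused).
By complementary slackness, y = 0 for the non-binding constraints.
From A_Bᵀ y = c: 3·y_airtime + 5·y_design = 64; 4·y_airtime + 5·y_design = 72.
→ y_airtime = 8 and y_design = 8.
Δz = y_airtime·Δb = 8 × (1) = 8, so new z* = 1720 + 8 = 1728.

1728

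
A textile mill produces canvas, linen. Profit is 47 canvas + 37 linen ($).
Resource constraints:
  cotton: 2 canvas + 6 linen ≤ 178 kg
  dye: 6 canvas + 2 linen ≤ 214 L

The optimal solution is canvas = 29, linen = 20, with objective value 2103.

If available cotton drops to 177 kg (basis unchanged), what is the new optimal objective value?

2099

Both cotton and dye are binding at x*.
The binding rows give the dual system: 2·y_cotton + 6·y_dye = 47 and 6·y_cotton + 2·y_dye = 37.
→ y_cotton = 4 and y_dye = 6.5.
Δz = y_cotton·Δb = 4 × (-1) = -4, so new z* = 2103 − 4 = 2099.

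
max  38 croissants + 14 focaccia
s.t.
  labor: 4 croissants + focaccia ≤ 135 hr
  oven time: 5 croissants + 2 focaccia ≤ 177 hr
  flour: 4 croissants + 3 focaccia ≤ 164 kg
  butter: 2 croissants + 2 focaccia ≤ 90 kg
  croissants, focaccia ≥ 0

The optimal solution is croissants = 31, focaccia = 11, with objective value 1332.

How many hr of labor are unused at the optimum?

labor used = 4·31 + 1·11 = 135; slack = 135 − 135 = 0.

0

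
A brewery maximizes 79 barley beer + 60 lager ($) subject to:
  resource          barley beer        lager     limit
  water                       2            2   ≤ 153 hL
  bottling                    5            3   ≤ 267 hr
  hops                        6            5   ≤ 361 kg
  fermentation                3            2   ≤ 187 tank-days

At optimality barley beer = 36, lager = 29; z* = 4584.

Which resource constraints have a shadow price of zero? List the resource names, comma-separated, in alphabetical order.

water: 130/153 (slack 23)
bottling: 267/267 (binding)
hops: 361/361 (binding)
fermentation: 166/187 (slack 21)
By complementary slackness, a constraint with positive slack has shadow price 0 → fermentation, water.

fermentation, water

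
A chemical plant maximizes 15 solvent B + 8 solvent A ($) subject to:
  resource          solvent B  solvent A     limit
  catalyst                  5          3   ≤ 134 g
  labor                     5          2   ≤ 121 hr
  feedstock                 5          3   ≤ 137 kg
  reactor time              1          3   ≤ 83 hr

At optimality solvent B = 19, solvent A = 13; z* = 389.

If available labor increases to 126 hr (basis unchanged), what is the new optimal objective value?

Binding: catalyst and labor. Non-binding: feedstock (3 unused), reactor time (25 unused).
By complementary slackness, y = 0 for the non-binding constraints.
From A_Bᵀ y = c: 5·y_catalyst + 5·y_labor = 15; 3·y_catalyst + 2·y_labor = 8.
This yields shadow prices y_catalyst = 2, y_labor = 1.
Δz = y_labor·Δb = 1 × (5) = 5, so new z* = 389 + 5 = 394.

394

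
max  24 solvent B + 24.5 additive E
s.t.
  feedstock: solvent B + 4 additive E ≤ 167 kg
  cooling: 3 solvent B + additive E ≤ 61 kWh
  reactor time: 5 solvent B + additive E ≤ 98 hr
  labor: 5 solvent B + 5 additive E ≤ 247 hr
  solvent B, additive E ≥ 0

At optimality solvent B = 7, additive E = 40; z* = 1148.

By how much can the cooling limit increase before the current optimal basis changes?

Binding constraints: feedstock, cooling. The basis is B = [[1,4],[3,1]] with det -11.
Per unit increase in cooling, x* moves by d = (0.3636, -0.0909).
The basis stays optimal until labor becomes binding; allowable increase = 8.8 kWh.

8.8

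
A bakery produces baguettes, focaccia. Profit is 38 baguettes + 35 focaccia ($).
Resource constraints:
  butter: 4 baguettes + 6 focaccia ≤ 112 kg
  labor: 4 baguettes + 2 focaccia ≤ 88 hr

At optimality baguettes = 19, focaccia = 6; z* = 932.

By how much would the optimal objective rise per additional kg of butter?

4

Check each constraint at x*: butter 112/112 (tight); labor 88/88 (tight).
From A_Bᵀ y = c: 4·y_butter + 4·y_labor = 38; 6·y_butter + 2·y_labor = 35.
Solving: y_butter = 4, y_labor = 5.5.
Shadow price of butter = 4.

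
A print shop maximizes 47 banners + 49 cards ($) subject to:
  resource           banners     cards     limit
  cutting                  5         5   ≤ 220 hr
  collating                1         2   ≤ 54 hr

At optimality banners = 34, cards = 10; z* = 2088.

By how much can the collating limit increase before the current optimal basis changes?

34

Binding constraints: cutting, collating. The basis is B = [[5,5],[1,2]] with det 5.
Per unit increase in collating, x* moves by d = (-1, 1).
The basis stays optimal until banners reaches 0; allowable increase = 34 hr.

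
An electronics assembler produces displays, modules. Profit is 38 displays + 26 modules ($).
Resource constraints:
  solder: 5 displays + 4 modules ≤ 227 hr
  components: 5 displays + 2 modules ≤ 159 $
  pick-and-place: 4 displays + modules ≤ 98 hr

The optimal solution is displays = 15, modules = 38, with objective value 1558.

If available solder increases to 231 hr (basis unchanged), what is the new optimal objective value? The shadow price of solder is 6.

Δb = 4, so new z* = 1558 + (6)·(4) = 1558 + 24 = 1582.

1582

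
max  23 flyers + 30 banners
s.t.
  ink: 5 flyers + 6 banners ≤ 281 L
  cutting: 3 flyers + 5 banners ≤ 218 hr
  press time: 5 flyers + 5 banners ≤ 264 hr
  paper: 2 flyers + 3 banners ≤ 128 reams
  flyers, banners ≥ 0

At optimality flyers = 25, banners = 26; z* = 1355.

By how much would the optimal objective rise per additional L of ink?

Check each constraint at x*: ink 281/281 (tight); cutting 205/218 (slack 13); press time 255/264 (slack 9); paper 128/128 (tight).
By complementary slackness, y = 0 for the non-binding constraints.
From A_Bᵀ y = c: 5·y_ink + 2·y_paper = 23; 6·y_ink + 3·y_paper = 30.
This yields shadow prices y_ink = 3, y_paper = 4.
Shadow price of ink = 3.

3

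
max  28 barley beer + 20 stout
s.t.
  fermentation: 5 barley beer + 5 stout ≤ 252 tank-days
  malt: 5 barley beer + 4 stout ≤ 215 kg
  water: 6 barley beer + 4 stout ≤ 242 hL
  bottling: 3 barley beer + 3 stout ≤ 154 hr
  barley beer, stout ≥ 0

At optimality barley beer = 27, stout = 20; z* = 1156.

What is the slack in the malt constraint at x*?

malt used = 5·27 + 4·20 = 215; slack = 215 − 215 = 0.

0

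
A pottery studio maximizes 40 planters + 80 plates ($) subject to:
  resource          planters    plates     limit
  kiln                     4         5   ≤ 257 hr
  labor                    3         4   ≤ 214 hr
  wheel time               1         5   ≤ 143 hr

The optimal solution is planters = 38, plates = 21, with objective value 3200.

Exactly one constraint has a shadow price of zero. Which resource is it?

kiln: 257/257 (binding)
labor: 198/214 (slack 16)
wheel time: 143/143 (binding)
By complementary slackness, a constraint with positive slack has shadow price 0 → labor.

labor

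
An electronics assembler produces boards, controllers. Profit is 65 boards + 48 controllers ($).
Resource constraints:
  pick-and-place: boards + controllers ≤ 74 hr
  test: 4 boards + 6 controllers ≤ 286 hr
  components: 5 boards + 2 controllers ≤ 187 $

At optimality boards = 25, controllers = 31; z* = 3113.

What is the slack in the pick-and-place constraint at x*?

18

pick-and-place used = 1·25 + 1·31 = 56; slack = 74 − 56 = 18.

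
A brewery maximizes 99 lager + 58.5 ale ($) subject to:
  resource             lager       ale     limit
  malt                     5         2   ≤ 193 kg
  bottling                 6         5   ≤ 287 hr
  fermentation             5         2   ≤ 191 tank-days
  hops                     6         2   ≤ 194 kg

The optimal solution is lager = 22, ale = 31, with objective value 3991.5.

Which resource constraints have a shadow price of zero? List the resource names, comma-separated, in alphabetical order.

malt: 172/193 (slack 21)
bottling: 287/287 (binding)
fermentation: 172/191 (slack 19)
hops: 194/194 (binding)
By complementary slackness, a constraint with positive slack has shadow price 0 → fermentation, malt.

fermentation, malt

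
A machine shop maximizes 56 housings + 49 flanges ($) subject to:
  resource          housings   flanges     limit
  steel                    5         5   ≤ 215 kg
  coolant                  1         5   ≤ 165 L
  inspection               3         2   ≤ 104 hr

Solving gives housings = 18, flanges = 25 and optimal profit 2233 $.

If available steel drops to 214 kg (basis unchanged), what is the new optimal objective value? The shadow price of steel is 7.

Δb = -1, so new z* = 2233 + (7)·(-1) = 2233 − 7 = 2226.

2226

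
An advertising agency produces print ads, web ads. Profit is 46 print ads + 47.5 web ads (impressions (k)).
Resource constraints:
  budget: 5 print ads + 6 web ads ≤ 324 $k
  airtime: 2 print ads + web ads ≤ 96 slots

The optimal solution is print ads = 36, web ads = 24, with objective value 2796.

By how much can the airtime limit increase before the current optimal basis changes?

Binding constraints: budget, airtime. The basis is B = [[5,6],[2,1]] with det -7.
Per unit increase in airtime, x* moves by d = (0.8571, -0.7143).
The basis stays optimal until web ads reaches 0; allowable increase = 33.6 slots.

33.6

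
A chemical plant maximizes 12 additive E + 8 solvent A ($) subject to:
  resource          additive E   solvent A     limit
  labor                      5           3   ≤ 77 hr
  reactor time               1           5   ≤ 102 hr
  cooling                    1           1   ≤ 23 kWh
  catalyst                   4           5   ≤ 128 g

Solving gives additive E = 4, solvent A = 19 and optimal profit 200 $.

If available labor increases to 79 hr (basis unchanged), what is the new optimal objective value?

204

Binding: labor and cooling. Non-binding: reactor time (3 unused), catalyst (17 unused).
Slack constraints have shadow price 0 (complementary slackness).
Dual feasibility on the basic columns requires 5·y_labor + 1·y_cooling = 12, 3·y_labor + 1·y_cooling = 8.
Solving: y_labor = 2, y_cooling = 2.
Δz = y_labor·Δb = 2 × (2) = 4, so new z* = 200 + 4 = 204.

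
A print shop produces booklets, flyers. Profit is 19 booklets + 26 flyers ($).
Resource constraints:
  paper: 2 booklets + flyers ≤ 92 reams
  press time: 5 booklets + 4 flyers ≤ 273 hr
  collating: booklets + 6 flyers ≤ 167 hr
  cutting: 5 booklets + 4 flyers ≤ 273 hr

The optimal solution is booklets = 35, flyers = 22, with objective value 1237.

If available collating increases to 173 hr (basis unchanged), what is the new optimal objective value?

1255

Binding: paper and collating. Non-binding: press time (10 unused), cutting (10 unused).
By complementary slackness, y = 0 for the non-binding constraints.
From A_Bᵀ y = c: 2·y_paper + 1·y_collating = 19; 1·y_paper + 6·y_collating = 26.
Solving: y_paper = 8, y_collating = 3.
Δz = y_collating·Δb = 3 × (6) = 18, so new z* = 1237 + 18 = 1255.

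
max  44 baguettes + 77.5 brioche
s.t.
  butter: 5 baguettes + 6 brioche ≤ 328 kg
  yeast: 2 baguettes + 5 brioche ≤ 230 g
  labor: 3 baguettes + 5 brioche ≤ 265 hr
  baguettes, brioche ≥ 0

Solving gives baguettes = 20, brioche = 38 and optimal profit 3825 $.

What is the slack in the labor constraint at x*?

labor used = 3·20 + 5·38 = 250; slack = 265 − 250 = 15.

15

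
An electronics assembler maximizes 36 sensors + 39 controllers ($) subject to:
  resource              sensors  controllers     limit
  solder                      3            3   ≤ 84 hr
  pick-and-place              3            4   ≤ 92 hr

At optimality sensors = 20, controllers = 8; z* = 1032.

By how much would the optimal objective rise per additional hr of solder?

At the optimum: solder uses 84 of 84 (binding); pick-and-place uses 92 of 92 (binding).
From A_Bᵀ y = c: 3·y_solder + 3·y_pick-and-place = 36; 3·y_solder + 4·y_pick-and-place = 39.
This yields shadow prices y_solder = 9, y_pick-and-place = 3.
Shadow price of solder = 9.

9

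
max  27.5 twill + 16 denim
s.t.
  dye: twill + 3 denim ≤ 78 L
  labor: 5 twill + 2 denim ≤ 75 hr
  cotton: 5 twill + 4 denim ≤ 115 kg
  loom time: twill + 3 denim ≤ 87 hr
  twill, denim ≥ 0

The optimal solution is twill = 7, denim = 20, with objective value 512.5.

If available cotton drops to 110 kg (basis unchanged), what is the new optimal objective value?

500

At the optimum: dye uses 67 of 78 (slack = 11); labor uses 75 of 75 (binding); cotton uses 115 of 115 (binding); loom time uses 67 of 87 (slack = 20).
Slack constraints have shadow price 0 (complementary slackness).
Dual feasibility on the basic columns requires 5·y_labor + 5·y_cotton = 27.5, 2·y_labor + 4·y_cotton = 16.
→ y_labor = 3 and y_cotton = 2.5.
Δz = y_cotton·Δb = 2.5 × (-5) = -12.5, so new z* = 512.5 − 12.5 = 500.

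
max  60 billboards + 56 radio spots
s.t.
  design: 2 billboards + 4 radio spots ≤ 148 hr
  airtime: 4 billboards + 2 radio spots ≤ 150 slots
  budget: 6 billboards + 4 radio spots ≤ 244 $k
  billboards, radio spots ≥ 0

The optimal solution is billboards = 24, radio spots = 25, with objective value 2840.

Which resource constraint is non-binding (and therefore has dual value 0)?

airtime

design: 148/148 (binding)
airtime: 146/150 (slack 4)
budget: 244/244 (binding)
By complementary slackness, a constraint with positive slack has shadow price 0 → airtime.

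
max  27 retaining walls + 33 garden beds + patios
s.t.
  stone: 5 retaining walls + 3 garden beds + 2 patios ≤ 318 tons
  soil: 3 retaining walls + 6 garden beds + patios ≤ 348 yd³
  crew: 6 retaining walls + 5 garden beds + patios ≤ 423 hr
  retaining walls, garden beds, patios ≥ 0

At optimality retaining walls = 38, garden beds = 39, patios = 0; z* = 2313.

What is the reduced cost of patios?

At the optimum: stone uses 307 of 318 (slack = 11); soil uses 348 of 348 (binding); crew uses 423 of 423 (binding).
By complementary slackness, y = 0 for the non-binding constraint.
The binding rows give the dual system: 3·y_soil + 6·y_crew = 27 and 6·y_soil + 5·y_crew = 33.
→ y_soil = 3 and y_crew = 3.
Reduced cost of patios: c₃ − yᵀa₃ = 1 − (3·1 + 3·1) = 1 − 6 = -5.

-5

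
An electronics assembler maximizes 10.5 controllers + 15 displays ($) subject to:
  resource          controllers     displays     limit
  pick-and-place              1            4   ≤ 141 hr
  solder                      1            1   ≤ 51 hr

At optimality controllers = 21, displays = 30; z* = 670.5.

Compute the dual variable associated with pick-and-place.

At the optimum: pick-and-place uses 141 of 141 (binding); solder uses 51 of 51 (binding).
Dual feasibility on the basic columns requires 1·y_pick-and-place + 1·y_solder = 10.5, 4·y_pick-and-place + 1·y_solder = 15.
Solving: y_pick-and-place = 1.5, y_solder = 9.
Shadow price of pick-and-place = 1.5.

1.5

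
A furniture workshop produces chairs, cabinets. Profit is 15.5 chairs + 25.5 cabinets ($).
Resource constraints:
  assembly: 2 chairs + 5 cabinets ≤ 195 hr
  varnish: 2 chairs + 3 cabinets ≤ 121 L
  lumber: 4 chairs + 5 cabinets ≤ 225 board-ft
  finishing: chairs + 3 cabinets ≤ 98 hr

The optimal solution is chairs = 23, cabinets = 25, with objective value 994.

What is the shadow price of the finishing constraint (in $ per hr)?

Binding: varnish and finishing. Non-binding: assembly (24 unused), lumber (8 unused).
By complementary slackness, y = 0 for the non-binding constraints.
Dual feasibility on the basic columns requires 2·y_varnish + 1·y_finishing = 15.5, 3·y_varnish + 3·y_finishing = 25.5.
This yields shadow prices y_varnish = 7, y_finishing = 1.5.
Shadow price of finishing = 1.5.

1.5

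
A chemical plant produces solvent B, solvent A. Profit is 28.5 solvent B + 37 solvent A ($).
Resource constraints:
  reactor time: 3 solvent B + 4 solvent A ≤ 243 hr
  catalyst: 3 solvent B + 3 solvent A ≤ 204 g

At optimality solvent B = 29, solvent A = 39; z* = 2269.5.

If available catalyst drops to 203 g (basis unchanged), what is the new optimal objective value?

2268.5

Check each constraint at x*: reactor time 243/243 (tight); catalyst 204/204 (tight).
The binding rows give the dual system: 3·y_reactor time + 3·y_catalyst = 28.5 and 4·y_reactor time + 3·y_catalyst = 37.
→ y_reactor time = 8.5 and y_catalyst = 1.
Δz = y_catalyst·Δb = 1 × (-1) = -1, so new z* = 2269.5 − 1 = 2268.5.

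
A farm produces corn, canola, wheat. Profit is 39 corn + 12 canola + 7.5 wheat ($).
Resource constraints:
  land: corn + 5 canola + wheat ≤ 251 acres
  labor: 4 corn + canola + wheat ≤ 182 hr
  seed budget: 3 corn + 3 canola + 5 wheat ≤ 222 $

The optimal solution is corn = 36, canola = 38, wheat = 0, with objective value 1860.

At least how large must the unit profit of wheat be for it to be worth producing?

14

Binding: labor and seed budget. Non-binding: land (25 unused).
Since land is not tight, its dual is 0.
From A_Bᵀ y = c: 4·y_labor + 3·y_seed budget = 39; 1·y_labor + 3·y_seed budget = 12.
This yields shadow prices y_labor = 9, y_seed budget = 1.
wheat enters the basis when its profit ≥ yᵀa₃ = 9·1 + 1·5 = 14.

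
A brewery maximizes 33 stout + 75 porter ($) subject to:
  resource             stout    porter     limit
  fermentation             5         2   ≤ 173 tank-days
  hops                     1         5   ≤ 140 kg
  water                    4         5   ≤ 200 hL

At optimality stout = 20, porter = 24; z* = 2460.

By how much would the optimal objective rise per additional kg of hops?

Check each constraint at x*: fermentation 148/173 (slack 25); hops 140/140 (tight); water 200/200 (tight).
Slack constraints have shadow price 0 (complementary slackness).
From A_Bᵀ y = c: 1·y_hops + 4·y_water = 33; 5·y_hops + 5·y_water = 75.
→ y_hops = 9 and y_water = 6.
Shadow price of hops = 9.

9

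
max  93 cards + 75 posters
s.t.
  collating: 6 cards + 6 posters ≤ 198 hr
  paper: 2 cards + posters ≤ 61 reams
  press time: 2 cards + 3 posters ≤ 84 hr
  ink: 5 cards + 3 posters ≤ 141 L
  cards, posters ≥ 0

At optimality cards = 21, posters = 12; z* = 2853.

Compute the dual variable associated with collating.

At the optimum: collating uses 198 of 198 (binding); paper uses 54 of 61 (slack = 7); press time uses 78 of 84 (slack = 6); ink uses 141 of 141 (binding).
By complementary slackness, y = 0 for the non-binding constraints.
From A_Bᵀ y = c: 6·y_collating + 5·y_ink = 93; 6·y_collating + 3·y_ink = 75.
Solving: y_collating = 8, y_ink = 9.
Shadow price of collating = 8.

8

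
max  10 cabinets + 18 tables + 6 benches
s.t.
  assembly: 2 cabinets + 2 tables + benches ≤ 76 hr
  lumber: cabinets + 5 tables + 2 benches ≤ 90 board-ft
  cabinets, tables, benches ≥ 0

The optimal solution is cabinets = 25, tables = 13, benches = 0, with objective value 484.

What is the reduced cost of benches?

Both assembly and lumber are binding at x*.
The binding rows give the dual system: 2·y_assembly + 1·y_lumber = 10 and 2·y_assembly + 5·y_lumber = 18.
This yields shadow prices y_assembly = 4, y_lumber = 2.
Reduced cost of benches: c₃ − yᵀa₃ = 6 − (4·1 + 2·2) = 6 − 8 = -2.

-2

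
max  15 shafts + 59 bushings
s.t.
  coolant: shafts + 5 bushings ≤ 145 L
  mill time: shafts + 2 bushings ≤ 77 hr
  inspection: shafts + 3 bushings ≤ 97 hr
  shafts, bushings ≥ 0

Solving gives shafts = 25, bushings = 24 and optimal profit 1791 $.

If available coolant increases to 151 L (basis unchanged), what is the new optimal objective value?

1833

Binding: coolant and inspection. Non-binding: mill time (4 unused).
Since mill time is not tight, its dual is 0.
Dual feasibility on the basic columns requires 1·y_coolant + 1·y_inspection = 15, 5·y_coolant + 3·y_inspection = 59.
→ y_coolant = 7 and y_inspection = 8.
Δz = y_coolant·Δb = 7 × (6) = 42, so new z* = 1791 + 42 = 1833.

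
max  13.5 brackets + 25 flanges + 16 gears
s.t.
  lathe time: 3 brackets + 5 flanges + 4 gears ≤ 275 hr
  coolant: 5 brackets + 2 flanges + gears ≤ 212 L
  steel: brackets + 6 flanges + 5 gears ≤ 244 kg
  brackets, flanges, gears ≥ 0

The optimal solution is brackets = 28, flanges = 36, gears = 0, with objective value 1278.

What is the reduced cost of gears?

Binding: coolant and steel. Non-binding: lathe time (11 unused).
Since lathe time is not tight, its dual is 0.
The binding rows give the dual system: 5·y_coolant + 1·y_steel = 13.5 and 2·y_coolant + 6·y_steel = 25.
Solving: y_coolant = 2, y_steel = 3.5.
Reduced cost of gears: c₃ − yᵀa₃ = 16 − (2·1 + 3.5·5) = 16 − 19.5 = -3.5.

-3.5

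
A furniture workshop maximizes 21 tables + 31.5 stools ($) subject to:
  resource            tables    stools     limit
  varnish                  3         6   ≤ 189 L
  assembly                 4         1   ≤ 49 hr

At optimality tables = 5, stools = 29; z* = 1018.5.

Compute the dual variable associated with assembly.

Check each constraint at x*: varnish 189/189 (tight); assembly 49/49 (tight).
Dual feasibility on the basic columns requires 3·y_varnish + 4·y_assembly = 21, 6·y_varnish + 1·y_assembly = 31.5.
This yields shadow prices y_varnish = 5, y_assembly = 1.5.
Shadow price of assembly = 1.5.

1.5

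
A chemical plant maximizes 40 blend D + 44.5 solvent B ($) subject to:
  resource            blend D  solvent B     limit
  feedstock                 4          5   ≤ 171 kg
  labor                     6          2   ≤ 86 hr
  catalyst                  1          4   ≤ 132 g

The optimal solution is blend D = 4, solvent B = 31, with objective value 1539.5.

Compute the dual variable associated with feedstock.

8.5

Check each constraint at x*: feedstock 171/171 (tight); labor 86/86 (tight); catalyst 128/132 (slack 4).
Since catalyst is not tight, its dual is 0.
Dual feasibility on the basic columns requires 4·y_feedstock + 6·y_labor = 40, 5·y_feedstock + 2·y_labor = 44.5.
This yields shadow prices y_feedstock = 8.5, y_labor = 1.
Shadow price of feedstock = 8.5.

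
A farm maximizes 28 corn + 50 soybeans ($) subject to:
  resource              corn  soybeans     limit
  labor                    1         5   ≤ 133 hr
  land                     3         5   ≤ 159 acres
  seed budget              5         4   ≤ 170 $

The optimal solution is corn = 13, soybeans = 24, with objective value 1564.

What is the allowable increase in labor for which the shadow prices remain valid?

Binding constraints: labor, land. The basis is B = [[1,5],[3,5]] with det -10.
Per unit increase in labor, x* moves by d = (-0.5, 0.3).
The basis stays optimal until corn reaches 0; allowable increase = 26 hr.

26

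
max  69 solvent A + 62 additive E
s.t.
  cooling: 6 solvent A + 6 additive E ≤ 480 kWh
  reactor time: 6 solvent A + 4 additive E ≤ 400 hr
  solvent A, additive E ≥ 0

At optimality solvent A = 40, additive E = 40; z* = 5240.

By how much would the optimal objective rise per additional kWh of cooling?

Both cooling and reactor time are binding at x*.
The binding rows give the dual system: 6·y_cooling + 6·y_reactor time = 69 and 6·y_cooling + 4·y_reactor time = 62.
→ y_cooling = 8 and y_reactor time = 3.5.
Shadow price of cooling = 8.

8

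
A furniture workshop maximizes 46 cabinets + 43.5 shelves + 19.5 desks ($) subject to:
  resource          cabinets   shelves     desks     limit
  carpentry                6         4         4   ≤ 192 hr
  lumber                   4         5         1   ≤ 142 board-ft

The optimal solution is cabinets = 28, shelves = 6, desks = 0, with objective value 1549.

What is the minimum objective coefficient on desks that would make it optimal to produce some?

21.5

At the optimum: carpentry uses 192 of 192 (binding); lumber uses 142 of 142 (binding).
Dual feasibility on the basic columns requires 6·y_carpentry + 4·y_lumber = 46, 4·y_carpentry + 5·y_lumber = 43.5.
→ y_carpentry = 4 and y_lumber = 5.5.
desks enters the basis when its profit ≥ yᵀa₃ = 4·4 + 5.5·1 = 21.5.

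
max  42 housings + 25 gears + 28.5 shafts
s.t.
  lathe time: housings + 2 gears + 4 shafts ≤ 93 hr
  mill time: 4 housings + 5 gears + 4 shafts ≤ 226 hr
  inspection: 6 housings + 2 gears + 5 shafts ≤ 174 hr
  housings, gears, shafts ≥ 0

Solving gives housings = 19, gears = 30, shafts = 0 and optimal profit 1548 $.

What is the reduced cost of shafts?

-8.5

Binding: mill time and inspection. Non-binding: lathe time (14 unused).
By complementary slackness, y = 0 for the non-binding constraint.
Dual feasibility on the basic columns requires 4·y_mill time + 6·y_inspection = 42, 5·y_mill time + 2·y_inspection = 25.
Solving: y_mill time = 3, y_inspection = 5.
Reduced cost of shafts: c₃ − yᵀa₃ = 28.5 − (3·4 + 5·5) = 28.5 − 37 = -8.5.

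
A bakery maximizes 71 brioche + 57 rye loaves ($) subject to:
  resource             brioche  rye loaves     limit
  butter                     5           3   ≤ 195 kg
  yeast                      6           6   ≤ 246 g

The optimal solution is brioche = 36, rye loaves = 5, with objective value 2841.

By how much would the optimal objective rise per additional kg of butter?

7

At the optimum: butter uses 195 of 195 (binding); yeast uses 246 of 246 (binding).
From A_Bᵀ y = c: 5·y_butter + 6·y_yeast = 71; 3·y_butter + 6·y_yeast = 57.
Solving: y_butter = 7, y_yeast = 6.
Shadow price of butter = 7.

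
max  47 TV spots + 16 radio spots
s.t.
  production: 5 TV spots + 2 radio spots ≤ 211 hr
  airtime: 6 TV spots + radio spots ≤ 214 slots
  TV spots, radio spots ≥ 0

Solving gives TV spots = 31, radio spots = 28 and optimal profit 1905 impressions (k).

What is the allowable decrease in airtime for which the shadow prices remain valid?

108.5

Binding constraints: production, airtime. The basis is B = [[5,2],[6,1]] with det -7.
Per unit decrease in airtime, x* moves by d = (-0.2857, 0.7143).
The basis stays optimal until TV spots reaches 0; allowable decrease = 108.5 slots.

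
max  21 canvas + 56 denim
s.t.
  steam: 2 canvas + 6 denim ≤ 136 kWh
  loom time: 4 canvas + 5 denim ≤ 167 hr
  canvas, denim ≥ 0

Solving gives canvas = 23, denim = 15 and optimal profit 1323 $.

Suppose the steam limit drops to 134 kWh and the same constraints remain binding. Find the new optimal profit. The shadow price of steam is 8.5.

1306

Δb = -2, so new z* = 1323 + (8.5)·(-2) = 1323 − 17 = 1306.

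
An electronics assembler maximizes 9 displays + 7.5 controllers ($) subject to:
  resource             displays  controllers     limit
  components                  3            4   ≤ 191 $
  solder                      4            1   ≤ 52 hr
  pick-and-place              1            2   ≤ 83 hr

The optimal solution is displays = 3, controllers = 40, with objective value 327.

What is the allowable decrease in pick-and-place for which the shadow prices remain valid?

70

Binding constraints: solder, pick-and-place. The basis is B = [[4,1],[1,2]] with det 7.
Per unit decrease in pick-and-place, x* moves by d = (0.1429, -0.5714).
The basis stays optimal until controllers reaches 0; allowable decrease = 70 hr.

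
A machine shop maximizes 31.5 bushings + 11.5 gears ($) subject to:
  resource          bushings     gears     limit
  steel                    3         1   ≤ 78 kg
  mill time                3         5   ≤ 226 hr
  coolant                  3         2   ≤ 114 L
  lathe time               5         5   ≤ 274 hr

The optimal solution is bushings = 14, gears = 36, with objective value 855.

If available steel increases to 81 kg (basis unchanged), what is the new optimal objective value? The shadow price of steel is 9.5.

Δb = 3, so new z* = 855 + (9.5)·(3) = 855 + 28.5 = 883.5.

883.5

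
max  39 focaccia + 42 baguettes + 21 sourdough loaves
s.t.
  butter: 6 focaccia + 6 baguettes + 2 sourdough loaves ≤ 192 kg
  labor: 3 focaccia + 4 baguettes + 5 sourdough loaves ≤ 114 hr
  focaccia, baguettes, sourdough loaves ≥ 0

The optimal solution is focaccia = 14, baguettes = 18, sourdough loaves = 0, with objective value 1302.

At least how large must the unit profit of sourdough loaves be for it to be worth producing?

25

Both butter and labor are binding at x*.
From A_Bᵀ y = c: 6·y_butter + 3·y_labor = 39; 6·y_butter + 4·y_labor = 42.
This yields shadow prices y_butter = 5, y_labor = 3.
sourdough loaves enters the basis when its profit ≥ yᵀa₃ = 5·2 + 3·5 = 25.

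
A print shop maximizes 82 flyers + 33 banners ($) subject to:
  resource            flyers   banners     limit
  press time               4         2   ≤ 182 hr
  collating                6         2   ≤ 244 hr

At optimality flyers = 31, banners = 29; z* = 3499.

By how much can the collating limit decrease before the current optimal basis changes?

Binding constraints: press time, collating. The basis is B = [[4,2],[6,2]] with det -4.
Per unit decrease in collating, x* moves by d = (-0.5, 1).
The basis stays optimal until flyers reaches 0; allowable decrease = 62 hr.

62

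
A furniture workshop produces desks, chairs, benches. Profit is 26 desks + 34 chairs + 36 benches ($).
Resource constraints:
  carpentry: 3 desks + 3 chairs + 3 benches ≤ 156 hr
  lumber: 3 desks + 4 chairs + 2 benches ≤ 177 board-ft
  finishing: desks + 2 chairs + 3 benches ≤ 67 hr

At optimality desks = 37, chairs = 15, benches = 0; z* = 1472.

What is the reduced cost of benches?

Check each constraint at x*: carpentry 156/156 (tight); lumber 171/177 (slack 6); finishing 67/67 (tight).
Since lumber is not tight, its dual is 0.
The binding rows give the dual system: 3·y_carpentry + 1·y_finishing = 26 and 3·y_carpentry + 2·y_finishing = 34.
→ y_carpentry = 6 and y_finishing = 8.
Reduced cost of benches: c₃ − yᵀa₃ = 36 − (6·3 + 8·3) = 36 − 42 = -6.

-6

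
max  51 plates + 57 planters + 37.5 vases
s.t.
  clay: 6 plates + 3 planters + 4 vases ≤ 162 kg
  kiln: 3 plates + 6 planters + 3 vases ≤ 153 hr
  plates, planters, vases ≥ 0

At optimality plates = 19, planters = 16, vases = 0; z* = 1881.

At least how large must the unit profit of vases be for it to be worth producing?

41

Both clay and kiln are binding at x*.
The binding rows give the dual system: 6·y_clay + 3·y_kiln = 51 and 3·y_clay + 6·y_kiln = 57.
→ y_clay = 5 and y_kiln = 7.
vases enters the basis when its profit ≥ yᵀa₃ = 5·4 + 7·3 = 41.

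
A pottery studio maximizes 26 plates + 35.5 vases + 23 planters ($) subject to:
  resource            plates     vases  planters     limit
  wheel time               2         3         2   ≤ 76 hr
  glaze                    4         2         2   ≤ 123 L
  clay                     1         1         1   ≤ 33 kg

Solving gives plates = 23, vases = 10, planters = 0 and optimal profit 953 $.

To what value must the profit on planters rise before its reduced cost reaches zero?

26

At the optimum: wheel time uses 76 of 76 (binding); glaze uses 112 of 123 (slack = 11); clay uses 33 of 33 (binding).
By complementary slackness, y = 0 for the non-binding constraint.
Dual feasibility on the basic columns requires 2·y_wheel time + 1·y_clay = 26, 3·y_wheel time + 1·y_clay = 35.5.
This yields shadow prices y_wheel time = 9.5, y_clay = 7.
planters enters the basis when its profit ≥ yᵀa₃ = 9.5·2 + 7·1 = 26.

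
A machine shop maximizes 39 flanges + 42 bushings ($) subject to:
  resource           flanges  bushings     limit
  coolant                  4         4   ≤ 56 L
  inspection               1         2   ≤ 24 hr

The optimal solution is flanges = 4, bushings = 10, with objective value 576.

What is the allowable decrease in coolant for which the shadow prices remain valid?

8

Binding constraints: coolant, inspection. The basis is B = [[4,4],[1,2]] with det 4.
Per unit decrease in coolant, x* moves by d = (-0.5, 0.25).
The basis stays optimal until flanges reaches 0; allowable decrease = 8 L.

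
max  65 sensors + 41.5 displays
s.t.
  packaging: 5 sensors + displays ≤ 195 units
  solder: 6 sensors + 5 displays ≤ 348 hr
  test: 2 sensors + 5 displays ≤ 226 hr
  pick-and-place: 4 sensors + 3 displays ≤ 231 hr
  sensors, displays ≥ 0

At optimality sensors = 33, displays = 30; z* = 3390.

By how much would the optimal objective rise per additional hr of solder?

Check each constraint at x*: packaging 195/195 (tight); solder 348/348 (tight); test 216/226 (slack 10); pick-and-place 222/231 (slack 9).
Slack constraints have shadow price 0 (complementary slackness).
Dual feasibility on the basic columns requires 5·y_packaging + 6·y_solder = 65, 1·y_packaging + 5·y_solder = 41.5.
This yields shadow prices y_packaging = 4, y_solder = 7.5.
Shadow price of solder = 7.5.

7.5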